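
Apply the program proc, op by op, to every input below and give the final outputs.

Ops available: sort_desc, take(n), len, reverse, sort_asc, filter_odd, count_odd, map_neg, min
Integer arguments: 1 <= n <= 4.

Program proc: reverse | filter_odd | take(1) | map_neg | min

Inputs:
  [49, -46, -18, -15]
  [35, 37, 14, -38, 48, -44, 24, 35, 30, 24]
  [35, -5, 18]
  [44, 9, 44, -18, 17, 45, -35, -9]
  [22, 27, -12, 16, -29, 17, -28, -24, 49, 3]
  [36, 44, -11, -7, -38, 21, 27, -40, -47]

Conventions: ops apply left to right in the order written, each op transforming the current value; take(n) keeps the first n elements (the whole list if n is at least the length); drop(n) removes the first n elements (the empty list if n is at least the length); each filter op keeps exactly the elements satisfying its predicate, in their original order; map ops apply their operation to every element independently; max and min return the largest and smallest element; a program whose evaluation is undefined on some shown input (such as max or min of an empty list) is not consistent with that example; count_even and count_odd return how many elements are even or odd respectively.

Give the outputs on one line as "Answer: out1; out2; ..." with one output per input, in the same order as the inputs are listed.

Execution, op by op:
  [49, -46, -18, -15] -> [-15, -18, -46, 49] -> [-15, 49] -> [-15] -> [15] -> 15
  [35, 37, 14, -38, 48, -44, 24, 35, 30, 24] -> [24, 30, 35, 24, -44, 48, -38, 14, 37, 35] -> [35, 37, 35] -> [35] -> [-35] -> -35
  [35, -5, 18] -> [18, -5, 35] -> [-5, 35] -> [-5] -> [5] -> 5
  [44, 9, 44, -18, 17, 45, -35, -9] -> [-9, -35, 45, 17, -18, 44, 9, 44] -> [-9, -35, 45, 17, 9] -> [-9] -> [9] -> 9
  [22, 27, -12, 16, -29, 17, -28, -24, 49, 3] -> [3, 49, -24, -28, 17, -29, 16, -12, 27, 22] -> [3, 49, 17, -29, 27] -> [3] -> [-3] -> -3
  [36, 44, -11, -7, -38, 21, 27, -40, -47] -> [-47, -40, 27, 21, -38, -7, -11, 44, 36] -> [-47, 27, 21, -7, -11] -> [-47] -> [47] -> 47

15; -35; 5; 9; -3; 47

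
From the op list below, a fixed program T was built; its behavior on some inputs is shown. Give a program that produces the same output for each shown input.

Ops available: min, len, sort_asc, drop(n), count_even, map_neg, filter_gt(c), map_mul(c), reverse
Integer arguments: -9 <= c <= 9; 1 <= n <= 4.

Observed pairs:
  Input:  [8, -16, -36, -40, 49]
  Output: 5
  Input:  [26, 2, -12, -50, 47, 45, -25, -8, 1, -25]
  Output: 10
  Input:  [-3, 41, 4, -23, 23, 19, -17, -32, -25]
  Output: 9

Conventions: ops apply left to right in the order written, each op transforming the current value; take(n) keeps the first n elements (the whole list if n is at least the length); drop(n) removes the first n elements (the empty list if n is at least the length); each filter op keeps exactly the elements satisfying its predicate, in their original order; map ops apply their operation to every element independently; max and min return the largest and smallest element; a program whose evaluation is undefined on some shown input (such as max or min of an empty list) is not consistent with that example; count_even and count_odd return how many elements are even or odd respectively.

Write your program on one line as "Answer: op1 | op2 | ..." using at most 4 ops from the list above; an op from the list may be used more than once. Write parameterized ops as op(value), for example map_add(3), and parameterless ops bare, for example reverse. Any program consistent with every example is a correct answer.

sort_asc | map_mul(-8) | count_even

Check, running the answer program on each example:
  [8, -16, -36, -40, 49] -> [-40, -36, -16, 8, 49] -> [320, 288, 128, -64, -392] -> 5
  [26, 2, -12, -50, 47, 45, -25, -8, 1, -25] -> [-50, -25, -25, -12, -8, 1, 2, 26, 45, 47] -> [400, 200, 200, 96, 64, -8, -16, -208, -360, -376] -> 10
  [-3, 41, 4, -23, 23, 19, -17, -32, -25] -> [-32, -25, -23, -17, -3, 4, 19, 23, 41] -> [256, 200, 184, 136, 24, -32, -152, -184, -328] -> 9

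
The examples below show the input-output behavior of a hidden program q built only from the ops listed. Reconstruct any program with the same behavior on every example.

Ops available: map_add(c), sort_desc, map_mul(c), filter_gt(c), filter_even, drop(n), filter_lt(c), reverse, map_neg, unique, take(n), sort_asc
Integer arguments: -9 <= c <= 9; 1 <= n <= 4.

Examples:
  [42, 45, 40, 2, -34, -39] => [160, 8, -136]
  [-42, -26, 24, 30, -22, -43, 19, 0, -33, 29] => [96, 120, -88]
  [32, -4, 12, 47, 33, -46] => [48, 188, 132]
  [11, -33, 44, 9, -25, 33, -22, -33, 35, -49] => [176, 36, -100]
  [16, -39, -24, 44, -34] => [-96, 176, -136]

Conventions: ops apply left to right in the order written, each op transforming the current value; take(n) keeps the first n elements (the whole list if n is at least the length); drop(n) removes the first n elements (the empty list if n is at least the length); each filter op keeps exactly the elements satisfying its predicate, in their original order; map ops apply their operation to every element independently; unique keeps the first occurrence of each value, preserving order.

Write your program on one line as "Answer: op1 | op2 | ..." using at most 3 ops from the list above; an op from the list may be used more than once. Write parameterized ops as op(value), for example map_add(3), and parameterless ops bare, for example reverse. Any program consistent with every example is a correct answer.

drop(2) | map_mul(4) | take(3)

Check, running the answer program on each example:
  [42, 45, 40, 2, -34, -39] -> [40, 2, -34, -39] -> [160, 8, -136, -156] -> [160, 8, -136]
  [-42, -26, 24, 30, -22, -43, 19, 0, -33, 29] -> [24, 30, -22, -43, 19, 0, -33, 29] -> [96, 120, -88, -172, 76, 0, -132, 116] -> [96, 120, -88]
  [32, -4, 12, 47, 33, -46] -> [12, 47, 33, -46] -> [48, 188, 132, -184] -> [48, 188, 132]
  [11, -33, 44, 9, -25, 33, -22, -33, 35, -49] -> [44, 9, -25, 33, -22, -33, 35, -49] -> [176, 36, -100, 132, -88, -132, 140, -196] -> [176, 36, -100]
  [16, -39, -24, 44, -34] -> [-24, 44, -34] -> [-96, 176, -136] -> [-96, 176, -136]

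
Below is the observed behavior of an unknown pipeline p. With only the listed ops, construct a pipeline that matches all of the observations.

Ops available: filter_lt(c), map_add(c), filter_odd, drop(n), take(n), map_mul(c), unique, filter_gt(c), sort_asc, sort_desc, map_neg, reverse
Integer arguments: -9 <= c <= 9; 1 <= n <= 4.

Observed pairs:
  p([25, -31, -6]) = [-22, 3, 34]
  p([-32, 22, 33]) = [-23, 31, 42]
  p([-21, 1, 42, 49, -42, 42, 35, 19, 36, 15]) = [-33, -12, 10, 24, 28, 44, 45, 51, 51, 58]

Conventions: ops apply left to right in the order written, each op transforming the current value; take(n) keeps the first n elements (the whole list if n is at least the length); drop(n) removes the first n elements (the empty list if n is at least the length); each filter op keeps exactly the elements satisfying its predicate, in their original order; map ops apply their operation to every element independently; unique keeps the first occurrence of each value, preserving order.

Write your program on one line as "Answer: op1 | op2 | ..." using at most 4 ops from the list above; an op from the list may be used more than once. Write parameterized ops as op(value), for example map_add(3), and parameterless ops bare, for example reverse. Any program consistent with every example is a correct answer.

reverse | map_add(9) | sort_asc

Check, running the answer program on each example:
  [25, -31, -6] -> [-6, -31, 25] -> [3, -22, 34] -> [-22, 3, 34]
  [-32, 22, 33] -> [33, 22, -32] -> [42, 31, -23] -> [-23, 31, 42]
  [-21, 1, 42, 49, -42, 42, 35, 19, 36, 15] -> [15, 36, 19, 35, 42, -42, 49, 42, 1, -21] -> [24, 45, 28, 44, 51, -33, 58, 51, 10, -12] -> [-33, -12, 10, 24, 28, 44, 45, 51, 51, 58]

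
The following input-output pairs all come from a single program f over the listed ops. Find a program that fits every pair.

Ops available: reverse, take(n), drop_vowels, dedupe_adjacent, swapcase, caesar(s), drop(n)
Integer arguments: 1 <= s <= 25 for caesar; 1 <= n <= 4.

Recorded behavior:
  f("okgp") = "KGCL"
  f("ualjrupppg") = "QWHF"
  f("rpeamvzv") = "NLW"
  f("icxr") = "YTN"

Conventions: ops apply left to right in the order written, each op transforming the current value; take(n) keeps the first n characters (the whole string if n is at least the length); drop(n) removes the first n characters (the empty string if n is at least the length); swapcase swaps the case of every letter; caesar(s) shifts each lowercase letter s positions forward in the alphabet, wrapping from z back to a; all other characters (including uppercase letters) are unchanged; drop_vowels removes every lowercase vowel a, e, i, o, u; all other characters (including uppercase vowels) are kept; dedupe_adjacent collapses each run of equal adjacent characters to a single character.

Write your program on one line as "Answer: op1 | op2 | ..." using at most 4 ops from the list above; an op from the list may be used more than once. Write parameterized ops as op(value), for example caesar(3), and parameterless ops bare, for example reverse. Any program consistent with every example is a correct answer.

caesar(22) | take(4) | drop_vowels | swapcase

Check, running the answer program on each example:
  "okgp" -> "kgcl" -> "kgcl" -> "kgcl" -> "KGCL"
  "ualjrupppg" -> "qwhfnqlllc" -> "qwhf" -> "qwhf" -> "QWHF"
  "rpeamvzv" -> "nlawirvr" -> "nlaw" -> "nlw" -> "NLW"
  "icxr" -> "eytn" -> "eytn" -> "ytn" -> "YTN"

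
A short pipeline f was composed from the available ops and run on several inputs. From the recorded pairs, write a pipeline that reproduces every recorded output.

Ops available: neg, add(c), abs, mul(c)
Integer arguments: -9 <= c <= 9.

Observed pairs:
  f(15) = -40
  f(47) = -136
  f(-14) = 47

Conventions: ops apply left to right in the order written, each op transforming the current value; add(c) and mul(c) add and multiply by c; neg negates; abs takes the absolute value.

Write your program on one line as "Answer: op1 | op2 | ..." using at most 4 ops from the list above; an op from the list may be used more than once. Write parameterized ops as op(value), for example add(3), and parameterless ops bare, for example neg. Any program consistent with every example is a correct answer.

mul(3) | add(-5) | neg

Check, running the answer program on each example:
  15 -> 45 -> 40 -> -40
  47 -> 141 -> 136 -> -136
  -14 -> -42 -> -47 -> 47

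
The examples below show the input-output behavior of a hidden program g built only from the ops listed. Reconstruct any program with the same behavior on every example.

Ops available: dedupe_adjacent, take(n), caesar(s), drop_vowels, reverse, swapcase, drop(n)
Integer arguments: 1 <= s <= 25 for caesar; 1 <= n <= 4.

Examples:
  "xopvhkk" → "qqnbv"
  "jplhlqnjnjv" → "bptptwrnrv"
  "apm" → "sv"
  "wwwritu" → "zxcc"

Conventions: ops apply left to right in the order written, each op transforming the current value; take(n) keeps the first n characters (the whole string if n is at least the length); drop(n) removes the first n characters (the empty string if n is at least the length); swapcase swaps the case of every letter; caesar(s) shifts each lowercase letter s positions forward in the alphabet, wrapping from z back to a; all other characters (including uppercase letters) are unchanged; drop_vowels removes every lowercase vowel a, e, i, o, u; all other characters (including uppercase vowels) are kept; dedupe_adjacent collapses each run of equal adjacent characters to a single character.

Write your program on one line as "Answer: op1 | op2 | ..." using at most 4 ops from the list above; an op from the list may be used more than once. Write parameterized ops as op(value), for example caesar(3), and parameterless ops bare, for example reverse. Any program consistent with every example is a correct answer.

drop(1) | reverse | drop_vowels | caesar(6)

Check, running the answer program on each example:
  "xopvhkk" -> "opvhkk" -> "kkhvpo" -> "kkhvp" -> "qqnbv"
  "jplhlqnjnjv" -> "plhlqnjnjv" -> "vjnjnqlhlp" -> "vjnjnqlhlp" -> "bptptwrnrv"
  "apm" -> "pm" -> "mp" -> "mp" -> "sv"
  "wwwritu" -> "wwritu" -> "utirww" -> "trww" -> "zxcc"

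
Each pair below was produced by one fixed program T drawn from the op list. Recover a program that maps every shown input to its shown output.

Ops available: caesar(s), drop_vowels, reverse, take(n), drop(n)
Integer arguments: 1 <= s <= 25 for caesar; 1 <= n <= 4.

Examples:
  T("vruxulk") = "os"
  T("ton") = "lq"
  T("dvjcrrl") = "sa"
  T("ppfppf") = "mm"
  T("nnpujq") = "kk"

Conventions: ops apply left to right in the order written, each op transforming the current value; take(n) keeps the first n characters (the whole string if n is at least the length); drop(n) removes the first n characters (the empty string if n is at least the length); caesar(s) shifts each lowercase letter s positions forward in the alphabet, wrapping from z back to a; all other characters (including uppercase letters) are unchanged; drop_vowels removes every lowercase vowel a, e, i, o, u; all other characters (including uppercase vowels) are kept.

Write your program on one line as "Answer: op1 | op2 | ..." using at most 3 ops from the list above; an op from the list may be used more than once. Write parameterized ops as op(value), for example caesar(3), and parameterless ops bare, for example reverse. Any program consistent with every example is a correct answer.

caesar(23) | take(2) | reverse

Check, running the answer program on each example:
  "vruxulk" -> "sorurih" -> "so" -> "os"
  "ton" -> "qlk" -> "ql" -> "lq"
  "dvjcrrl" -> "asgzooi" -> "as" -> "sa"
  "ppfppf" -> "mmcmmc" -> "mm" -> "mm"
  "nnpujq" -> "kkmrgn" -> "kk" -> "kk"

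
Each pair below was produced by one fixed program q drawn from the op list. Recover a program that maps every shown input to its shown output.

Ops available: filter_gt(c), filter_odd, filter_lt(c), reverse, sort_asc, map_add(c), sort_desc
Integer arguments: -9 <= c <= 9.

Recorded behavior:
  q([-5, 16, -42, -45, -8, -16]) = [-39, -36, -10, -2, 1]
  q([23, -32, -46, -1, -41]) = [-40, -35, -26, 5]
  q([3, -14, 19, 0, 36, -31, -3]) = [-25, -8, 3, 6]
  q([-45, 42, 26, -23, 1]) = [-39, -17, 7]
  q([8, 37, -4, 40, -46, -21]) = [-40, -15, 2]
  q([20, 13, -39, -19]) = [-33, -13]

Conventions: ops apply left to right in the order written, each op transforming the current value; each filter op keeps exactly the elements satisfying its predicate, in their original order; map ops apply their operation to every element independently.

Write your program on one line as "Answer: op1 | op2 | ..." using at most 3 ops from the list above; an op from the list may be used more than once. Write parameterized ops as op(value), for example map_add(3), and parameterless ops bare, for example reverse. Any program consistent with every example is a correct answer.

filter_lt(3) | map_add(6) | sort_asc

Check, running the answer program on each example:
  [-5, 16, -42, -45, -8, -16] -> [-5, -42, -45, -8, -16] -> [1, -36, -39, -2, -10] -> [-39, -36, -10, -2, 1]
  [23, -32, -46, -1, -41] -> [-32, -46, -1, -41] -> [-26, -40, 5, -35] -> [-40, -35, -26, 5]
  [3, -14, 19, 0, 36, -31, -3] -> [-14, 0, -31, -3] -> [-8, 6, -25, 3] -> [-25, -8, 3, 6]
  [-45, 42, 26, -23, 1] -> [-45, -23, 1] -> [-39, -17, 7] -> [-39, -17, 7]
  [8, 37, -4, 40, -46, -21] -> [-4, -46, -21] -> [2, -40, -15] -> [-40, -15, 2]
  [20, 13, -39, -19] -> [-39, -19] -> [-33, -13] -> [-33, -13]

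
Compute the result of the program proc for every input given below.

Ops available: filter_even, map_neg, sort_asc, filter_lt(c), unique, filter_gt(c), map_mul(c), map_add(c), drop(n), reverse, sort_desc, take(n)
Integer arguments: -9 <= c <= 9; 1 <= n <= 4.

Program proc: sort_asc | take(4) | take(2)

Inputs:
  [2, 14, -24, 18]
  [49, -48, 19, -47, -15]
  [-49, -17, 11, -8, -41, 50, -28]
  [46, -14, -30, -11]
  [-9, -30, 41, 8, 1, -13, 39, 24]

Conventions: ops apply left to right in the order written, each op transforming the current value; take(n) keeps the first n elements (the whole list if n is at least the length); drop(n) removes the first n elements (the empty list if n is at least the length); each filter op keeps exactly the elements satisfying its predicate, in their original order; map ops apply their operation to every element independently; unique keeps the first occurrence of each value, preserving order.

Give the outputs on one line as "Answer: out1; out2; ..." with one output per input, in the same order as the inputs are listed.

[-24, 2]; [-48, -47]; [-49, -41]; [-30, -14]; [-30, -13]

Execution, op by op:
  [2, 14, -24, 18] -> [-24, 2, 14, 18] -> [-24, 2, 14, 18] -> [-24, 2]
  [49, -48, 19, -47, -15] -> [-48, -47, -15, 19, 49] -> [-48, -47, -15, 19] -> [-48, -47]
  [-49, -17, 11, -8, -41, 50, -28] -> [-49, -41, -28, -17, -8, 11, 50] -> [-49, -41, -28, -17] -> [-49, -41]
  [46, -14, -30, -11] -> [-30, -14, -11, 46] -> [-30, -14, -11, 46] -> [-30, -14]
  [-9, -30, 41, 8, 1, -13, 39, 24] -> [-30, -13, -9, 1, 8, 24, 39, 41] -> [-30, -13, -9, 1] -> [-30, -13]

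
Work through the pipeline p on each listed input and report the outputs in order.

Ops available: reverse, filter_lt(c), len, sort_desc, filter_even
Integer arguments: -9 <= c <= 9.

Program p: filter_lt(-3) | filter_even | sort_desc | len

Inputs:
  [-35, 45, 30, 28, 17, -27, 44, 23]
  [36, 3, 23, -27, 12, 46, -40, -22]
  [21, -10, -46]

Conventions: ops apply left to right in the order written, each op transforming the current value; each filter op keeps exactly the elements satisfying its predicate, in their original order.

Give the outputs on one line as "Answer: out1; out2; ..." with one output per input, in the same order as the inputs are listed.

Execution, op by op:
  [-35, 45, 30, 28, 17, -27, 44, 23] -> [-35, -27] -> [] -> [] -> 0
  [36, 3, 23, -27, 12, 46, -40, -22] -> [-27, -40, -22] -> [-40, -22] -> [-22, -40] -> 2
  [21, -10, -46] -> [-10, -46] -> [-10, -46] -> [-10, -46] -> 2

0; 2; 2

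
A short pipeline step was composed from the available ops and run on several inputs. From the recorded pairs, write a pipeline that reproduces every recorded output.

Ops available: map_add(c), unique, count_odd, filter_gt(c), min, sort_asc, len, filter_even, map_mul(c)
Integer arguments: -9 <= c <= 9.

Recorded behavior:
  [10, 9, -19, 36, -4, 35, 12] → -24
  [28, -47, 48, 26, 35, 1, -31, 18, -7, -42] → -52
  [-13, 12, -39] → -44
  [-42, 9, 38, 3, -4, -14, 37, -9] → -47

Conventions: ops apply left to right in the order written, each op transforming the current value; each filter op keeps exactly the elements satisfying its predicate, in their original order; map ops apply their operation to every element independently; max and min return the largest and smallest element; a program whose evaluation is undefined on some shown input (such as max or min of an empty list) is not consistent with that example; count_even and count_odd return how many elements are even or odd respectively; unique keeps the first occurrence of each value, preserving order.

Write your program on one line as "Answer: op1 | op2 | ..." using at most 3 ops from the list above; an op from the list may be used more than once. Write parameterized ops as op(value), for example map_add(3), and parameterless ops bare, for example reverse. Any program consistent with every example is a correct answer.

map_add(-5) | min

Check, running the answer program on each example:
  [10, 9, -19, 36, -4, 35, 12] -> [5, 4, -24, 31, -9, 30, 7] -> -24
  [28, -47, 48, 26, 35, 1, -31, 18, -7, -42] -> [23, -52, 43, 21, 30, -4, -36, 13, -12, -47] -> -52
  [-13, 12, -39] -> [-18, 7, -44] -> -44
  [-42, 9, 38, 3, -4, -14, 37, -9] -> [-47, 4, 33, -2, -9, -19, 32, -14] -> -47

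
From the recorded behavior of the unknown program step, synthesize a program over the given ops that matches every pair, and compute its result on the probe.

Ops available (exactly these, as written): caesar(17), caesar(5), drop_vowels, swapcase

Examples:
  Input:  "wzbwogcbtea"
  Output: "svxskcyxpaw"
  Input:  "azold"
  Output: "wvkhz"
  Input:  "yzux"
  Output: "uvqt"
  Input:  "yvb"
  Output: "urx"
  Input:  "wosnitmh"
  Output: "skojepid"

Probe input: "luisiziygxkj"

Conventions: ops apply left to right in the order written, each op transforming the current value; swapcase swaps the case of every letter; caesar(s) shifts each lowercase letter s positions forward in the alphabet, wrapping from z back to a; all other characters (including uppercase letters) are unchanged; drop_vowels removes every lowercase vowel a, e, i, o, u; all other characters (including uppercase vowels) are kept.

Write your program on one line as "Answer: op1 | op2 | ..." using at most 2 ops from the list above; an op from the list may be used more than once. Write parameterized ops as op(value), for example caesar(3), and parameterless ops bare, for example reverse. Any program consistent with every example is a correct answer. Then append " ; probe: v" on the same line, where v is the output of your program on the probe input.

caesar(17) | caesar(5) ; probe: "hqeoeveuctgf"

Check, running the answer program on each example:
  "wzbwogcbtea" -> "nqsnfxtskvr" -> "svxskcyxpaw"
  "azold" -> "rqfcu" -> "wvkhz"
  "yzux" -> "pqlo" -> "uvqt"
  "yvb" -> "pms" -> "urx"
  "wosnitmh" -> "nfjezkdy" -> "skojepid"
  probe: "luisiziygxkj" -> "clzjzqzpxoba" -> "hqeoeveuctgf"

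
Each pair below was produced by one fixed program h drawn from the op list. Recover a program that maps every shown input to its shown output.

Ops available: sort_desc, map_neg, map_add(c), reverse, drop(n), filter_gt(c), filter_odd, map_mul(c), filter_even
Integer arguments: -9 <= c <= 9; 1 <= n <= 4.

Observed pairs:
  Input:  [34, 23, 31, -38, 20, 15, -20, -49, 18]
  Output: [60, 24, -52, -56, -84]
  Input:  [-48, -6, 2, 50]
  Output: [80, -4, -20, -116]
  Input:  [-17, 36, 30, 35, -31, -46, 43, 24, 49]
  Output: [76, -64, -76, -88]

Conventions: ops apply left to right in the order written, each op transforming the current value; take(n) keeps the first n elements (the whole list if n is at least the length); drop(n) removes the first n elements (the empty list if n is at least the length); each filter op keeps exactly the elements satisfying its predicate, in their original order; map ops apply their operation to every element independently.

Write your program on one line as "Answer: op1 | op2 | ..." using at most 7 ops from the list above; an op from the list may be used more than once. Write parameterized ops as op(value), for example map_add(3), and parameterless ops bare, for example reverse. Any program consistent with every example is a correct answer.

filter_even | sort_desc | map_neg | map_add(-8) | sort_desc | map_mul(2)

Check, running the answer program on each example:
  [34, 23, 31, -38, 20, 15, -20, -49, 18] -> [34, -38, 20, -20, 18] -> [34, 20, 18, -20, -38] -> [-34, -20, -18, 20, 38] -> [-42, -28, -26, 12, 30] -> [30, 12, -26, -28, -42] -> [60, 24, -52, -56, -84]
  [-48, -6, 2, 50] -> [-48, -6, 2, 50] -> [50, 2, -6, -48] -> [-50, -2, 6, 48] -> [-58, -10, -2, 40] -> [40, -2, -10, -58] -> [80, -4, -20, -116]
  [-17, 36, 30, 35, -31, -46, 43, 24, 49] -> [36, 30, -46, 24] -> [36, 30, 24, -46] -> [-36, -30, -24, 46] -> [-44, -38, -32, 38] -> [38, -32, -38, -44] -> [76, -64, -76, -88]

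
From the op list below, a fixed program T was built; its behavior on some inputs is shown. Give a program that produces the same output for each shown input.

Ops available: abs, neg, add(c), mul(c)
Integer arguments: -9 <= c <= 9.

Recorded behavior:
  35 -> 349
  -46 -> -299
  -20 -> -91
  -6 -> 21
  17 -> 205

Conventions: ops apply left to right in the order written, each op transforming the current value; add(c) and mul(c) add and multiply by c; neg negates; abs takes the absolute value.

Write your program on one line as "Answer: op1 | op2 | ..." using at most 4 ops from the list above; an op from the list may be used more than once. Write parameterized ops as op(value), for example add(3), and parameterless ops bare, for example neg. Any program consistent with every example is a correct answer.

neg | add(-9) | mul(-8) | add(-3)

Check, running the answer program on each example:
  35 -> -35 -> -44 -> 352 -> 349
  -46 -> 46 -> 37 -> -296 -> -299
  -20 -> 20 -> 11 -> -88 -> -91
  -6 -> 6 -> -3 -> 24 -> 21
  17 -> -17 -> -26 -> 208 -> 205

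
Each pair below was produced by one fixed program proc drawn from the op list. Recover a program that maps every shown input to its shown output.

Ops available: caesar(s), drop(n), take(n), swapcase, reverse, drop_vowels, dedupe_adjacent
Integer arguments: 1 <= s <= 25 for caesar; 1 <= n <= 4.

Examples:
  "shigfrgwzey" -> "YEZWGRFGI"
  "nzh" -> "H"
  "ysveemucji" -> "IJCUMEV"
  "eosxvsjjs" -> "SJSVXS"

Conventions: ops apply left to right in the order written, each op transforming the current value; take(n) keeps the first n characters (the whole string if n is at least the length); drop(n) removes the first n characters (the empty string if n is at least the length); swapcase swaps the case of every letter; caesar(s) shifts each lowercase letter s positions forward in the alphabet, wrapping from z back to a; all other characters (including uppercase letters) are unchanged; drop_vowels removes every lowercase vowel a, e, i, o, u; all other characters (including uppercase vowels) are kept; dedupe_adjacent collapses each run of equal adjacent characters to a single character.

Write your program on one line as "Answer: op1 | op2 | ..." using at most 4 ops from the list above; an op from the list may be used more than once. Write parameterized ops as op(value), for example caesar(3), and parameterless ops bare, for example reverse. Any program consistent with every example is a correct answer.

drop(2) | dedupe_adjacent | reverse | swapcase

Check, running the answer program on each example:
  "shigfrgwzey" -> "igfrgwzey" -> "igfrgwzey" -> "yezwgrfgi" -> "YEZWGRFGI"
  "nzh" -> "h" -> "h" -> "h" -> "H"
  "ysveemucji" -> "veemucji" -> "vemucji" -> "ijcumev" -> "IJCUMEV"
  "eosxvsjjs" -> "sxvsjjs" -> "sxvsjs" -> "sjsvxs" -> "SJSVXS"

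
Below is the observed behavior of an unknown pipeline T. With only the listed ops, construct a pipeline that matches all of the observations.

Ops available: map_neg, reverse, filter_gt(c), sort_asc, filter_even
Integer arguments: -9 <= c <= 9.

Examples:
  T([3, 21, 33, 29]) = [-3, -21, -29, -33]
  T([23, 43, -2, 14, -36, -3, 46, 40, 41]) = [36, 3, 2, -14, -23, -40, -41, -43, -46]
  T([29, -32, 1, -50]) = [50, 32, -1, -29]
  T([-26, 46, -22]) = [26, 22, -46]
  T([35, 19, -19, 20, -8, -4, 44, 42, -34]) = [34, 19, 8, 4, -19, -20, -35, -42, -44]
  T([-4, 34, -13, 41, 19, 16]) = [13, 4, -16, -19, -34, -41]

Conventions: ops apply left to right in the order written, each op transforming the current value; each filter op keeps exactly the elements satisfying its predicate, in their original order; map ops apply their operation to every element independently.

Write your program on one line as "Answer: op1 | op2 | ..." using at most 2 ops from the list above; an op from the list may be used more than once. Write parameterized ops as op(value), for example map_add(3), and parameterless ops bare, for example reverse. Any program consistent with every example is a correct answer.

sort_asc | map_neg

Check, running the answer program on each example:
  [3, 21, 33, 29] -> [3, 21, 29, 33] -> [-3, -21, -29, -33]
  [23, 43, -2, 14, -36, -3, 46, 40, 41] -> [-36, -3, -2, 14, 23, 40, 41, 43, 46] -> [36, 3, 2, -14, -23, -40, -41, -43, -46]
  [29, -32, 1, -50] -> [-50, -32, 1, 29] -> [50, 32, -1, -29]
  [-26, 46, -22] -> [-26, -22, 46] -> [26, 22, -46]
  [35, 19, -19, 20, -8, -4, 44, 42, -34] -> [-34, -19, -8, -4, 19, 20, 35, 42, 44] -> [34, 19, 8, 4, -19, -20, -35, -42, -44]
  [-4, 34, -13, 41, 19, 16] -> [-13, -4, 16, 19, 34, 41] -> [13, 4, -16, -19, -34, -41]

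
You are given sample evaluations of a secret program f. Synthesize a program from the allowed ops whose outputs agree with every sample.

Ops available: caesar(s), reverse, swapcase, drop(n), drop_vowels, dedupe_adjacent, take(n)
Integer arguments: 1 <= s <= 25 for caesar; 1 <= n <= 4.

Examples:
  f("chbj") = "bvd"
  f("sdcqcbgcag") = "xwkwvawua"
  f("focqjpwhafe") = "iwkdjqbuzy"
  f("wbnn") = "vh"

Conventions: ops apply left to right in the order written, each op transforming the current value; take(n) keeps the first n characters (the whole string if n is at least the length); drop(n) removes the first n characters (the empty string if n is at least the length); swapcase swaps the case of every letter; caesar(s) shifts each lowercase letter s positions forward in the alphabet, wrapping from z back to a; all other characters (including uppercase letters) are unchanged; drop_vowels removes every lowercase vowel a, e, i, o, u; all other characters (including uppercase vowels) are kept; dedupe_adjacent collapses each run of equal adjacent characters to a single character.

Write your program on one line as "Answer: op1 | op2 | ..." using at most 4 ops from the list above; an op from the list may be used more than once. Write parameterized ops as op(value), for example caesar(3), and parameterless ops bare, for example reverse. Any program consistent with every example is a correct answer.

dedupe_adjacent | caesar(20) | drop(1)

Check, running the answer program on each example:
  "chbj" -> "chbj" -> "wbvd" -> "bvd"
  "sdcqcbgcag" -> "sdcqcbgcag" -> "mxwkwvawua" -> "xwkwvawua"
  "focqjpwhafe" -> "focqjpwhafe" -> "ziwkdjqbuzy" -> "iwkdjqbuzy"
  "wbnn" -> "wbn" -> "qvh" -> "vh"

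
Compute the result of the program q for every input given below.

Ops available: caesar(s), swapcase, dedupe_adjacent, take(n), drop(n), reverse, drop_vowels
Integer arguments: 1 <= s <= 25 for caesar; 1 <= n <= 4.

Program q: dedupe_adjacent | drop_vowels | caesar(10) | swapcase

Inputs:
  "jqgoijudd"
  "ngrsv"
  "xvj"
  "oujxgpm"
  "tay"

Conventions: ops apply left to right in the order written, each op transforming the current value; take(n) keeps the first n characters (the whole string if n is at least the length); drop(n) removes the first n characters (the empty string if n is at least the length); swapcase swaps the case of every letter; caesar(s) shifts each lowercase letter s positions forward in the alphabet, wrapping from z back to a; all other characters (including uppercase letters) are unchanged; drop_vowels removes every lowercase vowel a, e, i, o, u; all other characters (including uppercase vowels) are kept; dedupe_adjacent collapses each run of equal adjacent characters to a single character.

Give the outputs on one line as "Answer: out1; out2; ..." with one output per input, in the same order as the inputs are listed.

"TAQTN"; "XQBCF"; "HFT"; "THQZW"; "DI"

Execution, op by op:
  "jqgoijudd" -> "jqgoijud" -> "jqgjd" -> "taqtn" -> "TAQTN"
  "ngrsv" -> "ngrsv" -> "ngrsv" -> "xqbcf" -> "XQBCF"
  "xvj" -> "xvj" -> "xvj" -> "hft" -> "HFT"
  "oujxgpm" -> "oujxgpm" -> "jxgpm" -> "thqzw" -> "THQZW"
  "tay" -> "tay" -> "ty" -> "di" -> "DI"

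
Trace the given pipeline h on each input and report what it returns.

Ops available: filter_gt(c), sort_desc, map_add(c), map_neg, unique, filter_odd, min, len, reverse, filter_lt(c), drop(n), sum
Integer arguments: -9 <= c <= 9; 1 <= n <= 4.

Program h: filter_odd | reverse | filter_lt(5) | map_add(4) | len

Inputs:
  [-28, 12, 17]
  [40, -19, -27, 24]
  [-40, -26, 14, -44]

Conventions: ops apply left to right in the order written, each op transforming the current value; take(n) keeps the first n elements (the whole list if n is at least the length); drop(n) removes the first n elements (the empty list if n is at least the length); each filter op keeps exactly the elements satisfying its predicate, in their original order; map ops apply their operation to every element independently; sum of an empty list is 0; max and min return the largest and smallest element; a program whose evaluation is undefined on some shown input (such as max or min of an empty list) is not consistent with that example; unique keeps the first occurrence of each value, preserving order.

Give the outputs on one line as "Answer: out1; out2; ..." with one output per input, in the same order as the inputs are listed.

0; 2; 0

Execution, op by op:
  [-28, 12, 17] -> [17] -> [17] -> [] -> [] -> 0
  [40, -19, -27, 24] -> [-19, -27] -> [-27, -19] -> [-27, -19] -> [-23, -15] -> 2
  [-40, -26, 14, -44] -> [] -> [] -> [] -> [] -> 0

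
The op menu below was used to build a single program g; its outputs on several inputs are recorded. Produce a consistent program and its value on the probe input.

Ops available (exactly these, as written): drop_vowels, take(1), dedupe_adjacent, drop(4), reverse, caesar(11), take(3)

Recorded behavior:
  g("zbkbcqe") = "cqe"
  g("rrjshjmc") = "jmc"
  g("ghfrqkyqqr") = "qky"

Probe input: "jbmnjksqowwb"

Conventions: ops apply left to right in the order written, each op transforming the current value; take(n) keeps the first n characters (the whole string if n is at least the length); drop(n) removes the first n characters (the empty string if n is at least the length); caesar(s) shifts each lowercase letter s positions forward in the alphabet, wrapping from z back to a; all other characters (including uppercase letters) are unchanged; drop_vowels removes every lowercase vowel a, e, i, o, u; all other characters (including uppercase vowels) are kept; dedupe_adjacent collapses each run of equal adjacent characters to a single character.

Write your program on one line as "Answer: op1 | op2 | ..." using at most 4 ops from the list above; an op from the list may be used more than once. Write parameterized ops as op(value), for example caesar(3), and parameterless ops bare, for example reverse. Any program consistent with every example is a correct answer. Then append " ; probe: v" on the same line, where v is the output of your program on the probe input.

dedupe_adjacent | drop(4) | take(3) ; probe: "jks"

Check, running the answer program on each example:
  "zbkbcqe" -> "zbkbcqe" -> "cqe" -> "cqe"
  "rrjshjmc" -> "rjshjmc" -> "jmc" -> "jmc"
  "ghfrqkyqqr" -> "ghfrqkyqr" -> "qkyqr" -> "qky"
  probe: "jbmnjksqowwb" -> "jbmnjksqowb" -> "jksqowb" -> "jks"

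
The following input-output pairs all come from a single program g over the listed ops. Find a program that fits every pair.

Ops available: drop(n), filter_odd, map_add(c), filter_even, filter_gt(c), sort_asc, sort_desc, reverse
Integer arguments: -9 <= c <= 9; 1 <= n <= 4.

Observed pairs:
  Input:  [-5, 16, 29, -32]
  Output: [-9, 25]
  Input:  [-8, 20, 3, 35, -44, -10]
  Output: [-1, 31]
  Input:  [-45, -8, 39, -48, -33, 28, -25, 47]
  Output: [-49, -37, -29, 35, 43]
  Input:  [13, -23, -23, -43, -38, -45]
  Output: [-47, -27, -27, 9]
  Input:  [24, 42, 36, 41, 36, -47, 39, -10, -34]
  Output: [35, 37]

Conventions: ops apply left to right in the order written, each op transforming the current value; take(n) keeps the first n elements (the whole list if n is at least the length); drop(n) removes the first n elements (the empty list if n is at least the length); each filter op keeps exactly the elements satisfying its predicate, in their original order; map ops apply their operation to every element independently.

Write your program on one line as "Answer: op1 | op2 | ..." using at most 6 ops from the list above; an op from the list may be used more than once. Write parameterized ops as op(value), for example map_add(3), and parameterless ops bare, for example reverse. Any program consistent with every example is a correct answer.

sort_desc | reverse | drop(1) | map_add(-4) | filter_odd

Check, running the answer program on each example:
  [-5, 16, 29, -32] -> [29, 16, -5, -32] -> [-32, -5, 16, 29] -> [-5, 16, 29] -> [-9, 12, 25] -> [-9, 25]
  [-8, 20, 3, 35, -44, -10] -> [35, 20, 3, -8, -10, -44] -> [-44, -10, -8, 3, 20, 35] -> [-10, -8, 3, 20, 35] -> [-14, -12, -1, 16, 31] -> [-1, 31]
  [-45, -8, 39, -48, -33, 28, -25, 47] -> [47, 39, 28, -8, -25, -33, -45, -48] -> [-48, -45, -33, -25, -8, 28, 39, 47] -> [-45, -33, -25, -8, 28, 39, 47] -> [-49, -37, -29, -12, 24, 35, 43] -> [-49, -37, -29, 35, 43]
  [13, -23, -23, -43, -38, -45] -> [13, -23, -23, -38, -43, -45] -> [-45, -43, -38, -23, -23, 13] -> [-43, -38, -23, -23, 13] -> [-47, -42, -27, -27, 9] -> [-47, -27, -27, 9]
  [24, 42, 36, 41, 36, -47, 39, -10, -34] -> [42, 41, 39, 36, 36, 24, -10, -34, -47] -> [-47, -34, -10, 24, 36, 36, 39, 41, 42] -> [-34, -10, 24, 36, 36, 39, 41, 42] -> [-38, -14, 20, 32, 32, 35, 37, 38] -> [35, 37]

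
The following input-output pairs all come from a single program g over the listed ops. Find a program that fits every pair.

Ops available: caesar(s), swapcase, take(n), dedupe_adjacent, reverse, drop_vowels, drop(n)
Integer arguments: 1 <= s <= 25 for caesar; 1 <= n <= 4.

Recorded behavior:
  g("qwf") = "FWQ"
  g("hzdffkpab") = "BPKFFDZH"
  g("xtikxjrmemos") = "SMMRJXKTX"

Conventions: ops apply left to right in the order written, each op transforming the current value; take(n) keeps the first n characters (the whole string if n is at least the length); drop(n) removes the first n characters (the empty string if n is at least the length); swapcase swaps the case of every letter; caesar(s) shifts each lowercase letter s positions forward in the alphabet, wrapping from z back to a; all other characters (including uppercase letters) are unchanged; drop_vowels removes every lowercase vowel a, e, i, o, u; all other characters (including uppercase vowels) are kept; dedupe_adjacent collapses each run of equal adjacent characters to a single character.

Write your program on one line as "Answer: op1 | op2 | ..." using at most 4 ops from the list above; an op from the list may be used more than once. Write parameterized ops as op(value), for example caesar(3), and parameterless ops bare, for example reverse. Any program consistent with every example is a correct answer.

drop_vowels | swapcase | reverse

Check, running the answer program on each example:
  "qwf" -> "qwf" -> "QWF" -> "FWQ"
  "hzdffkpab" -> "hzdffkpb" -> "HZDFFKPB" -> "BPKFFDZH"
  "xtikxjrmemos" -> "xtkxjrmms" -> "XTKXJRMMS" -> "SMMRJXKTX"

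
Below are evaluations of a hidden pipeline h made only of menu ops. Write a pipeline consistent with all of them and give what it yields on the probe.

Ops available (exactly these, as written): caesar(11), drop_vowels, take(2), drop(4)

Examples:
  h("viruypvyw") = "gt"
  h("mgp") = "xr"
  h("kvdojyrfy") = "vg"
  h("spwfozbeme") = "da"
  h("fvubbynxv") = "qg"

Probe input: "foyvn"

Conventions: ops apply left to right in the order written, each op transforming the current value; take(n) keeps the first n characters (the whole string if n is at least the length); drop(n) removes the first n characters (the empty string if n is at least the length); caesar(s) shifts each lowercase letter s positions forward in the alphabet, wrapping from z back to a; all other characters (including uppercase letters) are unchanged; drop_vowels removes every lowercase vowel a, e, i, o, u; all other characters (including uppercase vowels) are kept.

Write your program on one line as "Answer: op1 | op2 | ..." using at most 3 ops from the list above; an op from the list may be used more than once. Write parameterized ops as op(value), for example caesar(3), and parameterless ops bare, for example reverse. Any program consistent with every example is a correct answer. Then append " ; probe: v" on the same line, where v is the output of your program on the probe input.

caesar(11) | take(2) ; probe: "qz"

Check, running the answer program on each example:
  "viruypvyw" -> "gtcfjagjh" -> "gt"
  "mgp" -> "xra" -> "xr"
  "kvdojyrfy" -> "vgozujcqj" -> "vg"
  "spwfozbeme" -> "dahqzkmpxp" -> "da"
  "fvubbynxv" -> "qgfmmjyig" -> "qg"
  probe: "foyvn" -> "qzjgy" -> "qz"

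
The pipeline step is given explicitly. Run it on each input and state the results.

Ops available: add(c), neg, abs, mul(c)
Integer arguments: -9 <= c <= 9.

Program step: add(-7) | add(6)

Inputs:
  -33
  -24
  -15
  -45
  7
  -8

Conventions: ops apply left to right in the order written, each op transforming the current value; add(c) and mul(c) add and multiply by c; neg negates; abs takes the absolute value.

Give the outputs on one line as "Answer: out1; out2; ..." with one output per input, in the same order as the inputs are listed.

-34; -25; -16; -46; 6; -9

Execution, op by op:
  -33 -> -40 -> -34
  -24 -> -31 -> -25
  -15 -> -22 -> -16
  -45 -> -52 -> -46
  7 -> 0 -> 6
  -8 -> -15 -> -9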